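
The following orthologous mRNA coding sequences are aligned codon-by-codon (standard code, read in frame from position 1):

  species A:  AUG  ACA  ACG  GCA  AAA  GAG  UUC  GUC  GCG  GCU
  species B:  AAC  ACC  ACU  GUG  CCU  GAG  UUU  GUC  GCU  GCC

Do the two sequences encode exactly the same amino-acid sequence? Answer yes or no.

Codon 1: AUG Met / AAC Asn — nonsynonymous.
Codon 2: ACA Thr / ACC Thr — synonymous.
Codon 3: ACG Thr / ACU Thr — synonymous.
Codon 4: GCA Ala / GUG Val — nonsynonymous.
Codon 5: AAA Lys / CCU Pro — nonsynonymous.
Codon 6: GAG Glu / GAG Glu — identical.
Codon 7: UUC Phe / UUU Phe — synonymous.
Codon 8: GUC Val / GUC Val — identical.
Codon 9: GCG Ala / GCU Ala — synonymous.
Codon 10: GCU Ala / GCC Ala — synonymous.
Nonsynonymous differences: 3 → different protein.

no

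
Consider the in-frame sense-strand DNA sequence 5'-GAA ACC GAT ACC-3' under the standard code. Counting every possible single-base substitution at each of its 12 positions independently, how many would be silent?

Codon 1 (GAA, Glu): 1 synonymous substitution.
Codon 2 (ACC, Thr): 3 synonymous substitutions.
Codon 3 (GAT, Asp): 1 synonymous substitution.
Codon 4 (ACC, Thr): 3 synonymous substitutions.
Total: 1 + 3 + 1 + 3 = 8.

8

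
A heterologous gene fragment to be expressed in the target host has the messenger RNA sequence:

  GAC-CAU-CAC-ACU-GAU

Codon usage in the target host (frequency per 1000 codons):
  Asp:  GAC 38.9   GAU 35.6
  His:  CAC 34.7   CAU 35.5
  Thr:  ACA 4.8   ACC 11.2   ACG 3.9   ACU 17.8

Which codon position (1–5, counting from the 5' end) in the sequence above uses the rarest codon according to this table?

Codon 1 GAC (Asp): 38.9 per 1000.
Codon 2 CAU (His): 35.5 per 1000.
Codon 3 CAC (His): 34.7 per 1000.
Codon 4 ACU (Thr): 17.8 per 1000.
Codon 5 GAU (Asp): 35.6 per 1000.
Lowest frequency is 17.8 at codon 4.

4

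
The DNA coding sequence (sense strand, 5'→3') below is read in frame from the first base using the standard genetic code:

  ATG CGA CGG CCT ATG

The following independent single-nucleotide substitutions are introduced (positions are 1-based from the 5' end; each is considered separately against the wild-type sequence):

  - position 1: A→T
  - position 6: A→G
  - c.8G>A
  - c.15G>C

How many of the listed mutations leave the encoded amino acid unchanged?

1

Codon 1: ATG (Met) → TTG (Leu) — missense.
Codon 2: CGA (Arg) → CGG (Arg) — synonymous.
Codon 3: CGG (Arg) → CAG (Gln) — missense.
Codon 5: ATG (Met) → ATC (Ile) — missense.
Synonymous: 1 of 4.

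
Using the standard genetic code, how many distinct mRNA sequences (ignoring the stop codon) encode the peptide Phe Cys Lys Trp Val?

Phe: 2 codons.
Cys: 2 codons.
Lys: 2 codons.
Trp: 1 codon.
Val: 4 codons.
2 × 2 × 2 × 1 × 4 = 32.

32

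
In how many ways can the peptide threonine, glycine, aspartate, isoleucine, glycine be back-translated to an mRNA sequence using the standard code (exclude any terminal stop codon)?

Thr: 4 codons.
Gly: 4 codons.
Asp: 2 codons.
Ile: 3 codons.
Gly: 4 codons.
4 × 4 × 2 × 3 × 4 = 384.

384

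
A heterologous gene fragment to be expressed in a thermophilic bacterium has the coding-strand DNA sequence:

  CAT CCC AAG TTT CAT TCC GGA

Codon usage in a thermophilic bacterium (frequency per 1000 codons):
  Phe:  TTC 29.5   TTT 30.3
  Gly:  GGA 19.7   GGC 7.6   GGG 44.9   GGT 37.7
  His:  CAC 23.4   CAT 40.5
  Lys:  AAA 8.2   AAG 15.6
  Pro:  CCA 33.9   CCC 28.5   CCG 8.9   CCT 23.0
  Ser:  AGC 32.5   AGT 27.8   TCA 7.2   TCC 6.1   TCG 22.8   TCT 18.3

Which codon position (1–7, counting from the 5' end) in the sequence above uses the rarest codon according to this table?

6

Codon 1 CAT (His): 40.5 per 1000.
Codon 2 CCC (Pro): 28.5 per 1000.
Codon 3 AAG (Lys): 15.6 per 1000.
Codon 4 TTT (Phe): 30.3 per 1000.
Codon 5 CAT (His): 40.5 per 1000.
Codon 6 TCC (Ser): 6.1 per 1000.
Codon 7 GGA (Gly): 19.7 per 1000.
Lowest frequency is 6.1 at codon 6.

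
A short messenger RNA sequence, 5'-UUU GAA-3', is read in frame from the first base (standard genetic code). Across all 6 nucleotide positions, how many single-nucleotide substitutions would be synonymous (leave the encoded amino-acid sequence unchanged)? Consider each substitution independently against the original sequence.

Codon 1 (UUU, Phe): 1 synonymous substitution.
Codon 2 (GAA, Glu): 1 synonymous substitution.
Total: 1 + 1 = 2.

2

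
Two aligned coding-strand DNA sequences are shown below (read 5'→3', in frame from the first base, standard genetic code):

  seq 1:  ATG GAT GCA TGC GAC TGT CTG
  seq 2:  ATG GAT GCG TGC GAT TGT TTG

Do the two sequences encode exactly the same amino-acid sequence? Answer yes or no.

yes

Codon 1: ATG Met / ATG Met — identical.
Codon 2: GAT Asp / GAT Asp — identical.
Codon 3: GCA Ala / GCG Ala — synonymous.
Codon 4: TGC Cys / TGC Cys — identical.
Codon 5: GAC Asp / GAT Asp — synonymous.
Codon 6: TGT Cys / TGT Cys — identical.
Codon 7: CTG Leu / TTG Leu — synonymous.
Nonsynonymous differences: 0 → same protein.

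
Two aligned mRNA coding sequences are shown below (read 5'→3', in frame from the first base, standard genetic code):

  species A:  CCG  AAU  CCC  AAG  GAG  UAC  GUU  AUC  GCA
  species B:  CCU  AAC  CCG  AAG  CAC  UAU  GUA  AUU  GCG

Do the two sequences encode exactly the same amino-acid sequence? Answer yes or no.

no

Codon 1: CCG Pro / CCU Pro — synonymous.
Codon 2: AAU Asn / AAC Asn — synonymous.
Codon 3: CCC Pro / CCG Pro — synonymous.
Codon 4: AAG Lys / AAG Lys — identical.
Codon 5: GAG Glu / CAC His — nonsynonymous.
Codon 6: UAC Tyr / UAU Tyr — synonymous.
Codon 7: GUU Val / GUA Val — synonymous.
Codon 8: AUC Ile / AUU Ile — synonymous.
Codon 9: GCA Ala / GCG Ala — synonymous.
Nonsynonymous differences: 1 → different protein.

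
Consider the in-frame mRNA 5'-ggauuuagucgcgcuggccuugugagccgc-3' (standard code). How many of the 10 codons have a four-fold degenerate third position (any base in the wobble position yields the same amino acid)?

Codon 1 GGA (Gly): third position 4-fold.
Codon 2 UUU (Phe): third position 2-fold.
Codon 3 AGU (Ser): third position 2-fold.
Codon 4 CGC (Arg): third position 4-fold.
Codon 5 GCU (Ala): third position 4-fold.
Codon 6 GGC (Gly): third position 4-fold.
Codon 7 CUU (Leu): third position 4-fold.
Codon 8 GUG (Val): third position 4-fold.
Codon 9 AGC (Ser): third position 2-fold.
Codon 10 CGC (Arg): third position 4-fold.
Four-fold degenerate third positions: 7.

7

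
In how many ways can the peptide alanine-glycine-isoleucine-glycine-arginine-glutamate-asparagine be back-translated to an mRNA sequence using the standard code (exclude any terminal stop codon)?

Ala: 4 codons.
Gly: 4 codons.
Ile: 3 codons.
Gly: 4 codons.
Arg: 6 codons.
Glu: 2 codons.
Asn: 2 codons.
4 × 4 × 3 × 4 × 6 × 2 × 2 = 4608.

4608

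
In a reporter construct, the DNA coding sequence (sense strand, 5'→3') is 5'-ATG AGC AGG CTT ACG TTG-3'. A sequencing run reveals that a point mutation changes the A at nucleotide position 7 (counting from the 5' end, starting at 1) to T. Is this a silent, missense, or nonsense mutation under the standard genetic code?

Position 7 falls in codon 3: AGG → Arg.
After the substitution the codon is TGG → Trp.
Arg ≠ Trp, so this is a missense mutation.

missense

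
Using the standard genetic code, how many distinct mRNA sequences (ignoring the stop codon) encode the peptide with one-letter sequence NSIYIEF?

864

Asn: 2 codons.
Ser: 6 codons.
Ile: 3 codons.
Tyr: 2 codons.
Ile: 3 codons.
Glu: 2 codons.
Phe: 2 codons.
2 × 6 × 3 × 2 × 3 × 2 × 2 = 864.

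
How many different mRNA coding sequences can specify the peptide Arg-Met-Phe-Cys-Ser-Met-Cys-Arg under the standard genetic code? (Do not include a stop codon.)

Arg: 6 codons.
Met: 1 codon.
Phe: 2 codons.
Cys: 2 codons.
Ser: 6 codons.
Met: 1 codon.
Cys: 2 codons.
Arg: 6 codons.
6 × 1 × 2 × 2 × 6 × 1 × 2 × 6 = 1728.

1728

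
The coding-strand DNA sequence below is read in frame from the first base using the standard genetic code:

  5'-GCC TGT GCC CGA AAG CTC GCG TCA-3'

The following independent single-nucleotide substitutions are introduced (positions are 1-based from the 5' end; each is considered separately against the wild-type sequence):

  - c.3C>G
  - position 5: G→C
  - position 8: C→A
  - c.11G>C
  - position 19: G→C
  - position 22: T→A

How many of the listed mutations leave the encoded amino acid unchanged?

Codon 1: GCC (Ala) → GCG (Ala) — synonymous.
Codon 2: TGT (Cys) → TCT (Ser) — missense.
Codon 3: GCC (Ala) → GAC (Asp) — missense.
Codon 4: CGA (Arg) → CCA (Pro) — missense.
Codon 7: GCG (Ala) → CCG (Pro) — missense.
Codon 8: TCA (Ser) → ACA (Thr) — missense.
Synonymous: 1 of 6.

1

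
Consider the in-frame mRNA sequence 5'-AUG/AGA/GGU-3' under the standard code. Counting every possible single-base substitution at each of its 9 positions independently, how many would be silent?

Codon 1 (AUG, Met): 0 synonymous substitutions.
Codon 2 (AGA, Arg): 2 synonymous substitutions.
Codon 3 (GGU, Gly): 3 synonymous substitutions.
Total: 0 + 2 + 3 = 5.

5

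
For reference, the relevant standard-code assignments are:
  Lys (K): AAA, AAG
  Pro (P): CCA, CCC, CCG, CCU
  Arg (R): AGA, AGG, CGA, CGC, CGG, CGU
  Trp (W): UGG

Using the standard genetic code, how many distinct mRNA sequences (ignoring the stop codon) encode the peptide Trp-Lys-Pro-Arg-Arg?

Trp: 1 codon.
Lys: 2 codons.
Pro: 4 codons.
Arg: 6 codons.
Arg: 6 codons.
1 × 2 × 4 × 6 × 6 = 288.

288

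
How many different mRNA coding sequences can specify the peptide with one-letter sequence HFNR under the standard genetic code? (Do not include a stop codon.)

His: 2 codons.
Phe: 2 codons.
Asn: 2 codons.
Arg: 6 codons.
2 × 2 × 2 × 6 = 48.

48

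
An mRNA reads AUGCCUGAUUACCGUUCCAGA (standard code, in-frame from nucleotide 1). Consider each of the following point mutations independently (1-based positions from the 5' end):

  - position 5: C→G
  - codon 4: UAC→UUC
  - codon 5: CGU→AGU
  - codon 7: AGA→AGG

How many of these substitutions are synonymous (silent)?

1

Codon 2: CCU (Pro) → CGU (Arg) — missense.
Codon 4: UAC (Tyr) → UUC (Phe) — missense.
Codon 5: CGU (Arg) → AGU (Ser) — missense.
Codon 7: AGA (Arg) → AGG (Arg) — synonymous.
Synonymous: 1 of 4.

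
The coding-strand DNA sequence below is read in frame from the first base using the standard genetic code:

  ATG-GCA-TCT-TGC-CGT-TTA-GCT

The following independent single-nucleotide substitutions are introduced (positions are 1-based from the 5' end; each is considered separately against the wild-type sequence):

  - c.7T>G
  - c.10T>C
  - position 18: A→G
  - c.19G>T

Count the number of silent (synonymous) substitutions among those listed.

Codon 3: TCT (Ser) → GCT (Ala) — missense.
Codon 4: TGC (Cys) → CGC (Arg) — missense.
Codon 6: TTA (Leu) → TTG (Leu) — synonymous.
Codon 7: GCT (Ala) → TCT (Ser) — missense.
Synonymous: 1 of 4.

1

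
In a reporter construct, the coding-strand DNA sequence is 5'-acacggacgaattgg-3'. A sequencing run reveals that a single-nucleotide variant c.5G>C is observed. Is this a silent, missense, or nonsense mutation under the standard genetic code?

missense

Position 5 falls in codon 2: CGG → Arg.
After the substitution the codon is CCG → Pro.
Arg ≠ Pro, so this is a missense mutation.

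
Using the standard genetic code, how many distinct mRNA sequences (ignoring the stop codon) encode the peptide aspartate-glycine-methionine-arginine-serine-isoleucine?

Asp: 2 codons.
Gly: 4 codons.
Met: 1 codon.
Arg: 6 codons.
Ser: 6 codons.
Ile: 3 codons.
2 × 4 × 1 × 6 × 6 × 3 = 864.

864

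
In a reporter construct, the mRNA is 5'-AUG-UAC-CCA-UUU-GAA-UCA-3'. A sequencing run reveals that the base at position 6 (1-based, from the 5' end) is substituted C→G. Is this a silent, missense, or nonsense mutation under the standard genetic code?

Position 6 falls in codon 2: UAC → Tyr.
After the substitution the codon is UAG → Stop.
The new codon is a stop codon, so this is a nonsense mutation.

nonsense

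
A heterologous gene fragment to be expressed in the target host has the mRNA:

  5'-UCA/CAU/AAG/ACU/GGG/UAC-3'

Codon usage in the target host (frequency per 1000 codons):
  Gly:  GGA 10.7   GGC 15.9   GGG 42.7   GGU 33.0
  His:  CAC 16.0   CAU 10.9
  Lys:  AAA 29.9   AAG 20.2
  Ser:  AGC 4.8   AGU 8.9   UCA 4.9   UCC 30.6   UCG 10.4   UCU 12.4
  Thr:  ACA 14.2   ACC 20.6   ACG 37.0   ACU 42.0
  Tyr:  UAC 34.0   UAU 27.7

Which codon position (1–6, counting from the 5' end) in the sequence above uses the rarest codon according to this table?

Codon 1 UCA (Ser): 4.9 per 1000.
Codon 2 CAU (His): 10.9 per 1000.
Codon 3 AAG (Lys): 20.2 per 1000.
Codon 4 ACU (Thr): 42.0 per 1000.
Codon 5 GGG (Gly): 42.7 per 1000.
Codon 6 UAC (Tyr): 34.0 per 1000.
Lowest frequency is 4.9 at codon 1.

1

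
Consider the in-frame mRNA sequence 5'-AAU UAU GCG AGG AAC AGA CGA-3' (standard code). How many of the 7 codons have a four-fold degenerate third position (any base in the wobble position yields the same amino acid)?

Codon 1 AAU (Asn): third position 2-fold.
Codon 2 UAU (Tyr): third position 2-fold.
Codon 3 GCG (Ala): third position 4-fold.
Codon 4 AGG (Arg): third position 2-fold.
Codon 5 AAC (Asn): third position 2-fold.
Codon 6 AGA (Arg): third position 2-fold.
Codon 7 CGA (Arg): third position 4-fold.
Four-fold degenerate third positions: 2.

2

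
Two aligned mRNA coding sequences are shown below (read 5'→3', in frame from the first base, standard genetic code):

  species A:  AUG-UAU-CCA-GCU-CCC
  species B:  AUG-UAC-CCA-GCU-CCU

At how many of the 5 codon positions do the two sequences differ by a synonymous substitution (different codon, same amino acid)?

2

Codon 1: AUG Met / AUG Met — identical.
Codon 2: UAU Tyr / UAC Tyr — synonymous.
Codon 3: CCA Pro / CCA Pro — identical.
Codon 4: GCU Ala / GCU Ala — identical.
Codon 5: CCC Pro / CCU Pro — synonymous.
Synonymous differences: 2.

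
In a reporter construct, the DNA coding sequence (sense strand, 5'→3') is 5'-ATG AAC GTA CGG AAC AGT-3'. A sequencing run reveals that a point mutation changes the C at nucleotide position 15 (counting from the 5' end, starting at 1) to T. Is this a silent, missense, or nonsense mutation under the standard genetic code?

silent

Position 15 falls in codon 5: AAC → Asn.
After the substitution the codon is AAT → Asn.
Both encode Asn, so the change is synonymous.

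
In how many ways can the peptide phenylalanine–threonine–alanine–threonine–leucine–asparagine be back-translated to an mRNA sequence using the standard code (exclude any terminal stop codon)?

1536

Phe: 2 codons.
Thr: 4 codons.
Ala: 4 codons.
Thr: 4 codons.
Leu: 6 codons.
Asn: 2 codons.
2 × 4 × 4 × 4 × 6 × 2 = 1536.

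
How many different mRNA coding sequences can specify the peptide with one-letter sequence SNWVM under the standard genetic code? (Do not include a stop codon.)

Ser: 6 codons.
Asn: 2 codons.
Trp: 1 codon.
Val: 4 codons.
Met: 1 codon.
6 × 2 × 1 × 4 × 1 = 48.

48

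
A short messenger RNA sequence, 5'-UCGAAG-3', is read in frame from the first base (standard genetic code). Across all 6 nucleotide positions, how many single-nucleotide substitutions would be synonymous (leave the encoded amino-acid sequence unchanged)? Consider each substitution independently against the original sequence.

4

Codon 1 (UCG, Ser): 3 synonymous substitutions.
Codon 2 (AAG, Lys): 1 synonymous substitution.
Total: 3 + 1 = 4.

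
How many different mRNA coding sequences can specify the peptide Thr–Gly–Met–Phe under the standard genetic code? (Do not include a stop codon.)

Thr: 4 codons.
Gly: 4 codons.
Met: 1 codon.
Phe: 2 codons.
4 × 4 × 1 × 2 = 32.

32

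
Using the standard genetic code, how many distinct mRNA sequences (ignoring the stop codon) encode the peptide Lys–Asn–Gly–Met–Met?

Lys: 2 codons.
Asn: 2 codons.
Gly: 4 codons.
Met: 1 codon.
Met: 1 codon.
2 × 2 × 4 × 1 × 1 = 16.

16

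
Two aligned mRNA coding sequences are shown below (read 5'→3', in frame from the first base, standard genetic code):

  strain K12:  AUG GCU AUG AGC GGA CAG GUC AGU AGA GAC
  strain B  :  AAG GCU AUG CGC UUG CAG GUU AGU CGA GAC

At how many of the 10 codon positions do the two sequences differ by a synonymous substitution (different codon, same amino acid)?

2

Codon 1: AUG Met / AAG Lys — nonsynonymous.
Codon 2: GCU Ala / GCU Ala — identical.
Codon 3: AUG Met / AUG Met — identical.
Codon 4: AGC Ser / CGC Arg — nonsynonymous.
Codon 5: GGA Gly / UUG Leu — nonsynonymous.
Codon 6: CAG Gln / CAG Gln — identical.
Codon 7: GUC Val / GUU Val — synonymous.
Codon 8: AGU Ser / AGU Ser — identical.
Codon 9: AGA Arg / CGA Arg — synonymous.
Codon 10: GAC Asp / GAC Asp — identical.
Synonymous differences: 2.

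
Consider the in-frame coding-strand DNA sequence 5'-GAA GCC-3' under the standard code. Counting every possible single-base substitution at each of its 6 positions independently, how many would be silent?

4

Codon 1 (GAA, Glu): 1 synonymous substitution.
Codon 2 (GCC, Ala): 3 synonymous substitutions.
Total: 1 + 3 = 4.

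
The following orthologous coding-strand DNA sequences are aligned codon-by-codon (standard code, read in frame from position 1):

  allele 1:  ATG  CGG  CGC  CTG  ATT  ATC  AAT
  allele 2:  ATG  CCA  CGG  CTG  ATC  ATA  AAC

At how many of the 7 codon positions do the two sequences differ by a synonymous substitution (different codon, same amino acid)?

Codon 1: ATG Met / ATG Met — identical.
Codon 2: CGG Arg / CCA Pro — nonsynonymous.
Codon 3: CGC Arg / CGG Arg — synonymous.
Codon 4: CTG Leu / CTG Leu — identical.
Codon 5: ATT Ile / ATC Ile — synonymous.
Codon 6: ATC Ile / ATA Ile — synonymous.
Codon 7: AAT Asn / AAC Asn — synonymous.
Synonymous differences: 4.

4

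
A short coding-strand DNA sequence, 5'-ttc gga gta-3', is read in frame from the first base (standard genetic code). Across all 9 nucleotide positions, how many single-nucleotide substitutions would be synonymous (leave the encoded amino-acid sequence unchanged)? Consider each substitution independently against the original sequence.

Codon 1 (TTC, Phe): 1 synonymous substitution.
Codon 2 (GGA, Gly): 3 synonymous substitutions.
Codon 3 (GTA, Val): 3 synonymous substitutions.
Total: 1 + 3 + 3 = 7.

7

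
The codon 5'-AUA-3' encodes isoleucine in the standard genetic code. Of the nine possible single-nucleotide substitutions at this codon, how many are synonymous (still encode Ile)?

Position 1: none → 0 synonymous.
Position 2: none → 0 synonymous.
Position 3: AUU, AUC → 2 synonymous.
Total: 0 + 0 + 2 = 2.

2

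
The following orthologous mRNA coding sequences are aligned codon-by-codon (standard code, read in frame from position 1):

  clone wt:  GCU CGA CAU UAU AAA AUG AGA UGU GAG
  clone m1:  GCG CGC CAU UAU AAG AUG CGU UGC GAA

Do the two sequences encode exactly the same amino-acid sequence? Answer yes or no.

yes

Codon 1: GCU Ala / GCG Ala — synonymous.
Codon 2: CGA Arg / CGC Arg — synonymous.
Codon 3: CAU His / CAU His — identical.
Codon 4: UAU Tyr / UAU Tyr — identical.
Codon 5: AAA Lys / AAG Lys — synonymous.
Codon 6: AUG Met / AUG Met — identical.
Codon 7: AGA Arg / CGU Arg — synonymous.
Codon 8: UGU Cys / UGC Cys — synonymous.
Codon 9: GAG Glu / GAA Glu — synonymous.
Nonsynonymous differences: 0 → same protein.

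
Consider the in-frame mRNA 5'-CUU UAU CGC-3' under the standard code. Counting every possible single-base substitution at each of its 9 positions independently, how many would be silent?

Codon 1 (CUU, Leu): 3 synonymous substitutions.
Codon 2 (UAU, Tyr): 1 synonymous substitution.
Codon 3 (CGC, Arg): 3 synonymous substitutions.
Total: 3 + 1 + 3 = 7.

7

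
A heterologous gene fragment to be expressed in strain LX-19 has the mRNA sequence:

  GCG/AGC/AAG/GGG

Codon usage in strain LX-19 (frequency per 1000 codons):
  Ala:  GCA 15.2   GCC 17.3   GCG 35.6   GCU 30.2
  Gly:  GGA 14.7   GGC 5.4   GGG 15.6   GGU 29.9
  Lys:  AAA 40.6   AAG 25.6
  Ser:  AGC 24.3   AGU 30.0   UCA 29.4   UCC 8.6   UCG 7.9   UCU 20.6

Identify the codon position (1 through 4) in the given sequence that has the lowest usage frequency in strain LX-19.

4

Codon 1 GCG (Ala): 35.6 per 1000.
Codon 2 AGC (Ser): 24.3 per 1000.
Codon 3 AAG (Lys): 25.6 per 1000.
Codon 4 GGG (Gly): 15.6 per 1000.
Lowest frequency is 15.6 at codon 4.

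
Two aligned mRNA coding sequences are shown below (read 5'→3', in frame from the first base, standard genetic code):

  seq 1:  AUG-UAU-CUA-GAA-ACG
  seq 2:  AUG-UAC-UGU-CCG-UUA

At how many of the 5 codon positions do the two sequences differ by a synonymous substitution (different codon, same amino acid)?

Codon 1: AUG Met / AUG Met — identical.
Codon 2: UAU Tyr / UAC Tyr — synonymous.
Codon 3: CUA Leu / UGU Cys — nonsynonymous.
Codon 4: GAA Glu / CCG Pro — nonsynonymous.
Codon 5: ACG Thr / UUA Leu — nonsynonymous.
Synonymous differences: 1.

1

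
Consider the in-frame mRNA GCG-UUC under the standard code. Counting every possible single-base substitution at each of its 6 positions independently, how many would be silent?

Codon 1 (GCG, Ala): 3 synonymous substitutions.
Codon 2 (UUC, Phe): 1 synonymous substitution.
Total: 3 + 1 = 4.

4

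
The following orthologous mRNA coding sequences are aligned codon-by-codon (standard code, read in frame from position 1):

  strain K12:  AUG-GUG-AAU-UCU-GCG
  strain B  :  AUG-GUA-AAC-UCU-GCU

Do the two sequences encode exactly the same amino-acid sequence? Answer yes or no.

Codon 1: AUG Met / AUG Met — identical.
Codon 2: GUG Val / GUA Val — synonymous.
Codon 3: AAU Asn / AAC Asn — synonymous.
Codon 4: UCU Ser / UCU Ser — identical.
Codon 5: GCG Ala / GCU Ala — synonymous.
Nonsynonymous differences: 0 → same protein.

yes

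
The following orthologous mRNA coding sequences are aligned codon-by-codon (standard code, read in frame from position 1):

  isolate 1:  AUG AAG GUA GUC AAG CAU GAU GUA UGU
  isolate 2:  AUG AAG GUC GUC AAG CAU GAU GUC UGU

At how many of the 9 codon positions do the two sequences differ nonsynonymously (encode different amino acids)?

Codon 1: AUG Met / AUG Met — identical.
Codon 2: AAG Lys / AAG Lys — identical.
Codon 3: GUA Val / GUC Val — synonymous.
Codon 4: GUC Val / GUC Val — identical.
Codon 5: AAG Lys / AAG Lys — identical.
Codon 6: CAU His / CAU His — identical.
Codon 7: GAU Asp / GAU Asp — identical.
Codon 8: GUA Val / GUC Val — synonymous.
Codon 9: UGU Cys / UGU Cys — identical.
Nonsynonymous differences: 0.

0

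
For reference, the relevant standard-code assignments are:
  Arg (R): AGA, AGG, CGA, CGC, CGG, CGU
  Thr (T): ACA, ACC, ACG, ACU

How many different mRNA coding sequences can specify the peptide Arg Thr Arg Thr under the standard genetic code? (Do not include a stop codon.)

Arg: 6 codons.
Thr: 4 codons.
Arg: 6 codons.
Thr: 4 codons.
6 × 4 × 6 × 4 = 576.

576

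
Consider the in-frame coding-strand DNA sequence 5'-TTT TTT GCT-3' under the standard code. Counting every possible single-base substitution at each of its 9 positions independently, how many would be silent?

5

Codon 1 (TTT, Phe): 1 synonymous substitution.
Codon 2 (TTT, Phe): 1 synonymous substitution.
Codon 3 (GCT, Ala): 3 synonymous substitutions.
Total: 1 + 1 + 3 = 5.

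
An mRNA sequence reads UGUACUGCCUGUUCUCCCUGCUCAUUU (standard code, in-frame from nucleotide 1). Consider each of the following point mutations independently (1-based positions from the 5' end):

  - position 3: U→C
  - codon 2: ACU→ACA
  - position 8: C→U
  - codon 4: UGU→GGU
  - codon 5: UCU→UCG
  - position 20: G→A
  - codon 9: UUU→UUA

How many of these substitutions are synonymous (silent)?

3

Codon 1: UGU (Cys) → UGC (Cys) — synonymous.
Codon 2: ACU (Thr) → ACA (Thr) — synonymous.
Codon 3: GCC (Ala) → GUC (Val) — missense.
Codon 4: UGU (Cys) → GGU (Gly) — missense.
Codon 5: UCU (Ser) → UCG (Ser) — synonymous.
Codon 7: UGC (Cys) → UAC (Tyr) — missense.
Codon 9: UUU (Phe) → UUA (Leu) — missense.
Synonymous: 3 of 7.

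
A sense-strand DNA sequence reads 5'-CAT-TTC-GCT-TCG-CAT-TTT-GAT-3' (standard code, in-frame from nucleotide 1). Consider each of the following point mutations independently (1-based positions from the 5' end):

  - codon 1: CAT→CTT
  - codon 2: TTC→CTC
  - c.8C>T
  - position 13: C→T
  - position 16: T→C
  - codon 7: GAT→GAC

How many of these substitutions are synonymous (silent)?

Codon 1: CAT (His) → CTT (Leu) — missense.
Codon 2: TTC (Phe) → CTC (Leu) — missense.
Codon 3: GCT (Ala) → GTT (Val) — missense.
Codon 5: CAT (His) → TAT (Tyr) — missense.
Codon 6: TTT (Phe) → CTT (Leu) — missense.
Codon 7: GAT (Asp) → GAC (Asp) — synonymous.
Synonymous: 1 of 6.

1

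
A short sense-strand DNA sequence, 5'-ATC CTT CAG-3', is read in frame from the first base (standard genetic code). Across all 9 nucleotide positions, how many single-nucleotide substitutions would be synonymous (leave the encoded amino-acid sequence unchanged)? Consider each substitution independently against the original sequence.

Codon 1 (ATC, Ile): 2 synonymous substitutions.
Codon 2 (CTT, Leu): 3 synonymous substitutions.
Codon 3 (CAG, Gln): 1 synonymous substitution.
Total: 2 + 3 + 1 = 6.

6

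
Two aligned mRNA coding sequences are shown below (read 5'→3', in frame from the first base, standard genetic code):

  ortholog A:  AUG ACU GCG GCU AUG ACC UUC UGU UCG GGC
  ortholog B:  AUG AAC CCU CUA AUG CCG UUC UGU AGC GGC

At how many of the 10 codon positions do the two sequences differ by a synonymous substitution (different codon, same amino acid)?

Codon 1: AUG Met / AUG Met — identical.
Codon 2: ACU Thr / AAC Asn — nonsynonymous.
Codon 3: GCG Ala / CCU Pro — nonsynonymous.
Codon 4: GCU Ala / CUA Leu — nonsynonymous.
Codon 5: AUG Met / AUG Met — identical.
Codon 6: ACC Thr / CCG Pro — nonsynonymous.
Codon 7: UUC Phe / UUC Phe — identical.
Codon 8: UGU Cys / UGU Cys — identical.
Codon 9: UCG Ser / AGC Ser — synonymous.
Codon 10: GGC Gly / GGC Gly — identical.
Synonymous differences: 1.

1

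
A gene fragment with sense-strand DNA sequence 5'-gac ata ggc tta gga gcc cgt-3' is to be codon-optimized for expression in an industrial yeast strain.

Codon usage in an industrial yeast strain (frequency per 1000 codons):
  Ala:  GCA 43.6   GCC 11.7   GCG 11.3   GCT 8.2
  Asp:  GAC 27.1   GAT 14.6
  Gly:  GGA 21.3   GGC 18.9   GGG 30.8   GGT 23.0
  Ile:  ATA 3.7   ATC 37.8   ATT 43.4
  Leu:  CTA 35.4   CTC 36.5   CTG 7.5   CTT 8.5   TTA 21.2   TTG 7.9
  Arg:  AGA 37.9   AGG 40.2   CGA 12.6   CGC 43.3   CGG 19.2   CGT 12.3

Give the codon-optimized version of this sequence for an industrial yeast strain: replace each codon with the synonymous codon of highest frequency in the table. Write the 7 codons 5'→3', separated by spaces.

Codon 1 (Asp): best is GAC at 27.1.
Codon 2 (Ile): best is ATT at 43.4.
Codon 3 (Gly): best is GGG at 30.8.
Codon 4 (Leu): best is CTC at 36.5.
Codon 5 (Gly): best is GGG at 30.8.
Codon 6 (Ala): best is GCA at 43.6.
Codon 7 (Arg): best is CGC at 43.3.

GAC ATT GGG CTC GGG GCA CGC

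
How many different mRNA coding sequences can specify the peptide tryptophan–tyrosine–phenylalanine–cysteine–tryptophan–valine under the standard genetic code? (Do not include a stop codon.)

32

Trp: 1 codon.
Tyr: 2 codons.
Phe: 2 codons.
Cys: 2 codons.
Trp: 1 codon.
Val: 4 codons.
1 × 2 × 2 × 2 × 1 × 4 = 32.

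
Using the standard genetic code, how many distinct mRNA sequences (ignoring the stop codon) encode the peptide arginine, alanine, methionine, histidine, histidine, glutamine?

192

Arg: 6 codons.
Ala: 4 codons.
Met: 1 codon.
His: 2 codons.
His: 2 codons.
Gln: 2 codons.
6 × 4 × 1 × 2 × 2 × 2 = 192.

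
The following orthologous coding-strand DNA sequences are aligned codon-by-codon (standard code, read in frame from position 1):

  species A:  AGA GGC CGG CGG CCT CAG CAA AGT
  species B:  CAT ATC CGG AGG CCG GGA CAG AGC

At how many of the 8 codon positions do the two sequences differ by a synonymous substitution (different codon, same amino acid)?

Codon 1: AGA Arg / CAT His — nonsynonymous.
Codon 2: GGC Gly / ATC Ile — nonsynonymous.
Codon 3: CGG Arg / CGG Arg — identical.
Codon 4: CGG Arg / AGG Arg — synonymous.
Codon 5: CCT Pro / CCG Pro — synonymous.
Codon 6: CAG Gln / GGA Gly — nonsynonymous.
Codon 7: CAA Gln / CAG Gln — synonymous.
Codon 8: AGT Ser / AGC Ser — synonymous.
Synonymous differences: 4.

4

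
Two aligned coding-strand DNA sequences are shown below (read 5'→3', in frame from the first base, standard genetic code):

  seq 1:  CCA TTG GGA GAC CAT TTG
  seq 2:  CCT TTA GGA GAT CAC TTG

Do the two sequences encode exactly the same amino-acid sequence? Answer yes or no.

Codon 1: CCA Pro / CCT Pro — synonymous.
Codon 2: TTG Leu / TTA Leu — synonymous.
Codon 3: GGA Gly / GGA Gly — identical.
Codon 4: GAC Asp / GAT Asp — synonymous.
Codon 5: CAT His / CAC His — synonymous.
Codon 6: TTG Leu / TTG Leu — identical.
Nonsynonymous differences: 0 → same protein.

yes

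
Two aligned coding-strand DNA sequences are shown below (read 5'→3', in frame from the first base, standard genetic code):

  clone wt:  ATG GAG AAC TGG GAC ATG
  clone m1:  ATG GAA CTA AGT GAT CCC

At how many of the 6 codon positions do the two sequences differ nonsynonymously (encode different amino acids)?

Codon 1: ATG Met / ATG Met — identical.
Codon 2: GAG Glu / GAA Glu — synonymous.
Codon 3: AAC Asn / CTA Leu — nonsynonymous.
Codon 4: TGG Trp / AGT Ser — nonsynonymous.
Codon 5: GAC Asp / GAT Asp — synonymous.
Codon 6: ATG Met / CCC Pro — nonsynonymous.
Nonsynonymous differences: 3.

3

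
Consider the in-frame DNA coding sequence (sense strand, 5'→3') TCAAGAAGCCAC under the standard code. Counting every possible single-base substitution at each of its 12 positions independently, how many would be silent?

7

Codon 1 (TCA, Ser): 3 synonymous substitutions.
Codon 2 (AGA, Arg): 2 synonymous substitutions.
Codon 3 (AGC, Ser): 1 synonymous substitution.
Codon 4 (CAC, His): 1 synonymous substitution.
Total: 3 + 2 + 1 + 1 = 7.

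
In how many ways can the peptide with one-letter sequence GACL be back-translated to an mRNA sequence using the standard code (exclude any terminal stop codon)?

Gly: 4 codons.
Ala: 4 codons.
Cys: 2 codons.
Leu: 6 codons.
4 × 4 × 2 × 6 = 192.

192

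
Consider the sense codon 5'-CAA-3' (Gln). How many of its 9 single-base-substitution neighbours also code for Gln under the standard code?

Position 1: none → 0 synonymous.
Position 2: none → 0 synonymous.
Position 3: CAG → 1 synonymous.
Total: 0 + 0 + 1 = 1.

1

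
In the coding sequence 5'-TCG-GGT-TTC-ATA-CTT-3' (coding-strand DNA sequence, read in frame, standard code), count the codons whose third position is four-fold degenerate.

Codon 1 TCG (Ser): third position 4-fold.
Codon 2 GGT (Gly): third position 4-fold.
Codon 3 TTC (Phe): third position 2-fold.
Codon 4 ATA (Ile): third position 3-fold.
Codon 5 CTT (Leu): third position 4-fold.
Four-fold degenerate third positions: 3.

3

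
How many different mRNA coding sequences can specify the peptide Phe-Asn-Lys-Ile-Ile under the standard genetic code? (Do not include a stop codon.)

72

Phe: 2 codons.
Asn: 2 codons.
Lys: 2 codons.
Ile: 3 codons.
Ile: 3 codons.
2 × 2 × 2 × 3 × 3 = 72.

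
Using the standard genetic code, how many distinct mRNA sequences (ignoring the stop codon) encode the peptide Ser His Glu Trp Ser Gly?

576

Ser: 6 codons.
His: 2 codons.
Glu: 2 codons.
Trp: 1 codon.
Ser: 6 codons.
Gly: 4 codons.
6 × 2 × 2 × 1 × 6 × 4 = 576.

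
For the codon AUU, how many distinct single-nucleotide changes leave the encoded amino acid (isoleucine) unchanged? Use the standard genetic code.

Position 1: none → 0 synonymous.
Position 2: none → 0 synonymous.
Position 3: AUC, AUA → 2 synonymous.
Total: 0 + 0 + 2 = 2.

2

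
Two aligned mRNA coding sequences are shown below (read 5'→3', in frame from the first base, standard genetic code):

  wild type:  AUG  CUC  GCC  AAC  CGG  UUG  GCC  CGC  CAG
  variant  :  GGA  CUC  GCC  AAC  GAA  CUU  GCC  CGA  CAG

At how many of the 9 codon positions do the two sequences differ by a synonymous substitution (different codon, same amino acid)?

2

Codon 1: AUG Met / GGA Gly — nonsynonymous.
Codon 2: CUC Leu / CUC Leu — identical.
Codon 3: GCC Ala / GCC Ala — identical.
Codon 4: AAC Asn / AAC Asn — identical.
Codon 5: CGG Arg / GAA Glu — nonsynonymous.
Codon 6: UUG Leu / CUU Leu — synonymous.
Codon 7: GCC Ala / GCC Ala — identical.
Codon 8: CGC Arg / CGA Arg — synonymous.
Codon 9: CAG Gln / CAG Gln — identical.
Synonymous differences: 2.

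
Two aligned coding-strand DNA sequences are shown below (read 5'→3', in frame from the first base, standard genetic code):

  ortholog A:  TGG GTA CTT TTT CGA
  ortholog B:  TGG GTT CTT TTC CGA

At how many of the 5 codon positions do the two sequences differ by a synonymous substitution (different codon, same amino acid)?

2

Codon 1: TGG Trp / TGG Trp — identical.
Codon 2: GTA Val / GTT Val — synonymous.
Codon 3: CTT Leu / CTT Leu — identical.
Codon 4: TTT Phe / TTC Phe — synonymous.
Codon 5: CGA Arg / CGA Arg — identical.
Synonymous differences: 2.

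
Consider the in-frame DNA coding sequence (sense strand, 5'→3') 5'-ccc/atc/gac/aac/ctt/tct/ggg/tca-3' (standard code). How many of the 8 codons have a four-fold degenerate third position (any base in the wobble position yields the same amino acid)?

5

Codon 1 CCC (Pro): third position 4-fold.
Codon 2 ATC (Ile): third position 3-fold.
Codon 3 GAC (Asp): third position 2-fold.
Codon 4 AAC (Asn): third position 2-fold.
Codon 5 CTT (Leu): third position 4-fold.
Codon 6 TCT (Ser): third position 4-fold.
Codon 7 GGG (Gly): third position 4-fold.
Codon 8 TCA (Ser): third position 4-fold.
Four-fold degenerate third positions: 5.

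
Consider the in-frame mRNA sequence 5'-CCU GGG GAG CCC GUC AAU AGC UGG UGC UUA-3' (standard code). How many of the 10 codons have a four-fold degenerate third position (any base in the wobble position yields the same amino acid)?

Codon 1 CCU (Pro): third position 4-fold.
Codon 2 GGG (Gly): third position 4-fold.
Codon 3 GAG (Glu): third position 2-fold.
Codon 4 CCC (Pro): third position 4-fold.
Codon 5 GUC (Val): third position 4-fold.
Codon 6 AAU (Asn): third position 2-fold.
Codon 7 AGC (Ser): third position 2-fold.
Codon 8 UGG (Trp): third position 1-fold.
Codon 9 UGC (Cys): third position 2-fold.
Codon 10 UUA (Leu): third position 2-fold.
Four-fold degenerate third positions: 4.

4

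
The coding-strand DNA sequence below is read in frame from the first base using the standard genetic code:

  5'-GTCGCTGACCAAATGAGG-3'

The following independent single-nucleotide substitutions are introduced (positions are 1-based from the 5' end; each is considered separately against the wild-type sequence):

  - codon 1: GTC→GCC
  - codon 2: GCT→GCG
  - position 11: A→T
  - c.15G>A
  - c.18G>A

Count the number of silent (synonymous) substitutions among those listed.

Codon 1: GTC (Val) → GCC (Ala) — missense.
Codon 2: GCT (Ala) → GCG (Ala) — synonymous.
Codon 4: CAA (Gln) → CTA (Leu) — missense.
Codon 5: ATG (Met) → ATA (Ile) — missense.
Codon 6: AGG (Arg) → AGA (Arg) — synonymous.
Synonymous: 2 of 5.

2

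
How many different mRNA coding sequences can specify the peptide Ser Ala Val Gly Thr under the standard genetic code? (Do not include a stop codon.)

1536

Ser: 6 codons.
Ala: 4 codons.
Val: 4 codons.
Gly: 4 codons.
Thr: 4 codons.
6 × 4 × 4 × 4 × 4 = 1536.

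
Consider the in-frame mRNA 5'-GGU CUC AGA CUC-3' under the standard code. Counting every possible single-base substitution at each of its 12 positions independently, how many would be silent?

11

Codon 1 (GGU, Gly): 3 synonymous substitutions.
Codon 2 (CUC, Leu): 3 synonymous substitutions.
Codon 3 (AGA, Arg): 2 synonymous substitutions.
Codon 4 (CUC, Leu): 3 synonymous substitutions.
Total: 3 + 3 + 2 + 3 = 11.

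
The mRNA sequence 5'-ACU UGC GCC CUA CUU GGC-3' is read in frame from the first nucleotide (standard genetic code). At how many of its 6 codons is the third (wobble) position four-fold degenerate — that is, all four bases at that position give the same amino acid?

5

Codon 1 ACU (Thr): third position 4-fold.
Codon 2 UGC (Cys): third position 2-fold.
Codon 3 GCC (Ala): third position 4-fold.
Codon 4 CUA (Leu): third position 4-fold.
Codon 5 CUU (Leu): third position 4-fold.
Codon 6 GGC (Gly): third position 4-fold.
Four-fold degenerate third positions: 5.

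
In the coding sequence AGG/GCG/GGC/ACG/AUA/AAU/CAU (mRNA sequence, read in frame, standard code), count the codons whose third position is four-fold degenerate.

Codon 1 AGG (Arg): third position 2-fold.
Codon 2 GCG (Ala): third position 4-fold.
Codon 3 GGC (Gly): third position 4-fold.
Codon 4 ACG (Thr): third position 4-fold.
Codon 5 AUA (Ile): third position 3-fold.
Codon 6 AAU (Asn): third position 2-fold.
Codon 7 CAU (His): third position 2-fold.
Four-fold degenerate third positions: 3.

3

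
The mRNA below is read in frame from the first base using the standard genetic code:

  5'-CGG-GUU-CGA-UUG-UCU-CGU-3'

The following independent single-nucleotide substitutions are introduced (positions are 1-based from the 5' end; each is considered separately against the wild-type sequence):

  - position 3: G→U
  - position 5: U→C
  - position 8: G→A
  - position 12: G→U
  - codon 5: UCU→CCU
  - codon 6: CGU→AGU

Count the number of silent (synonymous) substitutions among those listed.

Codon 1: CGG (Arg) → CGU (Arg) — synonymous.
Codon 2: GUU (Val) → GCU (Ala) — missense.
Codon 3: CGA (Arg) → CAA (Gln) — missense.
Codon 4: UUG (Leu) → UUU (Phe) — missense.
Codon 5: UCU (Ser) → CCU (Pro) — missense.
Codon 6: CGU (Arg) → AGU (Ser) — missense.
Synonymous: 1 of 6.

1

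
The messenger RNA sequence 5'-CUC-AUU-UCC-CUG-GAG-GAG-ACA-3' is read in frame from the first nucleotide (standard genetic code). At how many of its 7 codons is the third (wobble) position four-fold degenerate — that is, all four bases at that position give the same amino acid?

Codon 1 CUC (Leu): third position 4-fold.
Codon 2 AUU (Ile): third position 3-fold.
Codon 3 UCC (Ser): third position 4-fold.
Codon 4 CUG (Leu): third position 4-fold.
Codon 5 GAG (Glu): third position 2-fold.
Codon 6 GAG (Glu): third position 2-fold.
Codon 7 ACA (Thr): third position 4-fold.
Four-fold degenerate third positions: 4.

4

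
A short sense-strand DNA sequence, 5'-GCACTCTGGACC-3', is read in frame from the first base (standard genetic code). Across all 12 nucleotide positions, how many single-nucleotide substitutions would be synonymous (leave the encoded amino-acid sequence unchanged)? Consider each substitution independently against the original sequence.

9

Codon 1 (GCA, Ala): 3 synonymous substitutions.
Codon 2 (CTC, Leu): 3 synonymous substitutions.
Codon 3 (TGG, Trp): 0 synonymous substitutions.
Codon 4 (ACC, Thr): 3 synonymous substitutions.
Total: 3 + 3 + 0 + 3 = 9.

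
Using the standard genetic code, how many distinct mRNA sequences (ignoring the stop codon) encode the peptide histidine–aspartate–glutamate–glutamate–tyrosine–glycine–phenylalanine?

His: 2 codons.
Asp: 2 codons.
Glu: 2 codons.
Glu: 2 codons.
Tyr: 2 codons.
Gly: 4 codons.
Phe: 2 codons.
2 × 2 × 2 × 2 × 2 × 4 × 2 = 256.

256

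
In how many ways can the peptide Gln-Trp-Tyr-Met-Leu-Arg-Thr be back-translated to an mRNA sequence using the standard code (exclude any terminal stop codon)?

576

Gln: 2 codons.
Trp: 1 codon.
Tyr: 2 codons.
Met: 1 codon.
Leu: 6 codons.
Arg: 6 codons.
Thr: 4 codons.
2 × 1 × 2 × 1 × 6 × 6 × 4 = 576.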